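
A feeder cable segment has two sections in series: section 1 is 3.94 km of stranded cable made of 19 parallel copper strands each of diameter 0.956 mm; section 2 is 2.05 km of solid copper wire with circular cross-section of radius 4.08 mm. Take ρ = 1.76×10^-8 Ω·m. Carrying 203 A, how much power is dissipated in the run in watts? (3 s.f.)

2.38×10^5 W

Section 1: A_strand = π(4.7800e-04)² = 7.178e-07 m²; R₁ = ρL/(N·A_s) = (1.76×10^-8)(3940)/(19×7.178e-07) = 5.085 Ω
Section 2: A = πr² = π(4.0800e-03 m)² = 5.230e-05 m²
R₂ = (1.76×10^-8)(2050)/(5.230e-05) = 0.6899 Ω
R = R₁ + R₂ = 5.774 Ω
P = I²R = (203)² × 5.774 = 2.38×10^5 W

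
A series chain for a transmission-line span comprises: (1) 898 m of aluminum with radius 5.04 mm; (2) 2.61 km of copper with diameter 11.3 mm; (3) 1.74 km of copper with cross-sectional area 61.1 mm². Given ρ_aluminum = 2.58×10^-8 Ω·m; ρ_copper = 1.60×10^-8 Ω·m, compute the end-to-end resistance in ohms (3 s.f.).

1.16 Ω

Seg 1: A = πr² = π(5.0400e-03 m)² = 7.980e-05 m²
R_1 = (2.58×10^-8)(898)/(7.980e-05) = 0.2903 Ω
Seg 2: A = π(d/2)² = π(5.6500e-03 m)² = 1.003e-04 m²
R_2 = (1.60×10^-8)(2610)/(1.003e-04) = 0.4164 Ω
Seg 3: A = 61.1 mm² = 6.110e-05 m²
R_3 = (1.60×10^-8)(1740)/(6.110e-05) = 0.4556 Ω
R_total = R_1 + R_2 + R_3 = 1.16 Ω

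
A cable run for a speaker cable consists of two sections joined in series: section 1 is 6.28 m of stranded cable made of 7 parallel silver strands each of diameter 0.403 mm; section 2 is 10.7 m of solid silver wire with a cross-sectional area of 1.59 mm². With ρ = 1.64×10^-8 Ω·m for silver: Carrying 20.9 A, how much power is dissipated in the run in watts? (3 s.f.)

98.6 W

Section 1: A_strand = π(2.0150e-04)² = 1.276e-07 m²; R₁ = ρL/(N·A_s) = (1.64×10^-8)(6.28)/(7×1.276e-07) = 0.1153 Ω
Section 2: A = 1.59 mm² = 1.590e-06 m²
R₂ = (1.64×10^-8)(10.7)/(1.590e-06) = 0.1104 Ω
R = R₁ + R₂ = 0.2257 Ω
P = I²R = (20.9)² × 0.2257 = 98.6 W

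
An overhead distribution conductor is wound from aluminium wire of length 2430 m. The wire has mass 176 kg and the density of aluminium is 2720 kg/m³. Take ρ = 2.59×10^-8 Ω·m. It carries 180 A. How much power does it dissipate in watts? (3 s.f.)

76600 W

A = m/(density·L) = 176/(2720×2430) = 2.6628e-05 m²
R = ρL/A = (2.59×10^-8)(2430)/(2.6628e-05) = 2.364 Ω
P = I²R = (180)² × 2.364 = 76600 W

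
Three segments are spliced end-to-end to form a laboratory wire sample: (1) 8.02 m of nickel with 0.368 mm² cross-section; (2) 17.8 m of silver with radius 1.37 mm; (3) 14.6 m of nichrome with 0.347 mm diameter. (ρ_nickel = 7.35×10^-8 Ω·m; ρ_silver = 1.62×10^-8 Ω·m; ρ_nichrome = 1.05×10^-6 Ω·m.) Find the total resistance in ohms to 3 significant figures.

164 Ω

Seg 1: A = 0.368 mm² = 3.680e-07 m²
R_1 = (7.35×10^-8)(8.02)/(3.680e-07) = 1.602 Ω
Seg 2: A = πr² = π(1.3700e-03 m)² = 5.896e-06 m²
R_2 = (1.62×10^-8)(17.8)/(5.896e-06) = 0.0489 Ω
Seg 3: A = π(d/2)² = π(1.7350e-04 m)² = 9.457e-08 m²
R_3 = (1.05×10^-6)(14.6)/(9.457e-08) = 162.1 Ω
R_total = R_1 + R_2 + R_3 = 164 Ω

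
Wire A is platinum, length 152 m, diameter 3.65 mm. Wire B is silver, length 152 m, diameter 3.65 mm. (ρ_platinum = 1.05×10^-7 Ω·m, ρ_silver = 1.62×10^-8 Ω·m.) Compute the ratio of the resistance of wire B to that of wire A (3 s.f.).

0.154

R ∝ ρL/d², so R_B/R_A = (ρ_B/ρ_A)
= (1.62×10^-8/1.05×10^-7) = 0.154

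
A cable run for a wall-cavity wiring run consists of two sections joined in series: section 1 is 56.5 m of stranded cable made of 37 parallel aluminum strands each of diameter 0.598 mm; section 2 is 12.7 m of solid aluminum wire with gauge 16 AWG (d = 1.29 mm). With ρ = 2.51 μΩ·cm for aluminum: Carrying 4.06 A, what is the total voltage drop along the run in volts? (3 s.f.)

ρ = 2.51 μΩ·cm = 2.51×10^-8 Ω·m
Section 1: A_strand = π(2.9900e-04)² = 2.809e-07 m²; R₁ = ρL/(N·A_s) = (2.51×10^-8)(56.5)/(37×2.809e-07) = 0.1365 Ω
Section 2: A = π(1.29/2 mm)² = π(6.4500e-04 m)² = 1.307e-06 m²
R₂ = (2.51×10^-8)(12.7)/(1.307e-06) = 0.2439 Ω
R = R₁ + R₂ = 0.3804 Ω
V = IR = 4.06 × 0.3804 = 1.54 V

1.54 V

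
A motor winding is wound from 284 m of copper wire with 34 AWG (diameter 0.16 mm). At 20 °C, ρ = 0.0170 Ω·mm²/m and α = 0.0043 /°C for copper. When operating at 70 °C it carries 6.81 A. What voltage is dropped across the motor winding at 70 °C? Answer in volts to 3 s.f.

1990 V

ρ = 0.0170 Ω·mm²/m = 1.70×10^-8 Ω·m
A = π(0.16/2 mm)² = π(8.0000e-05 m)² = 2.011e-08 m²
R₍20₎ = ρL/A = (1.70×10^-8)(284)/(2.011e-08) = 240.1 Ω
R₍70₎ = R₍20₎(1 + αΔT) = 240.1 × (1 + 0.0043×50) = 291.8 Ω
V = IR = 6.81 × 291.8 = 1990 V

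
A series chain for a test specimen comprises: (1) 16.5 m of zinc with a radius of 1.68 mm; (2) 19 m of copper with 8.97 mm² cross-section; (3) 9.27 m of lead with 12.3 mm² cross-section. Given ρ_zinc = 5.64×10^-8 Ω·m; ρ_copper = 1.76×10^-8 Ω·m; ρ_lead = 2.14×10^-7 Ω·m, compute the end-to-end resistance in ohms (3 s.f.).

0.304 Ω

Seg 1: A = πr² = π(1.6800e-03 m)² = 8.867e-06 m²
R_1 = (5.64×10^-8)(16.5)/(8.867e-06) = 0.105 Ω
Seg 2: A = 8.97 mm² = 8.970e-06 m²
R_2 = (1.76×10^-8)(19)/(8.970e-06) = 0.03728 Ω
Seg 3: A = 12.3 mm² = 1.230e-05 m²
R_3 = (2.14×10^-7)(9.27)/(1.230e-05) = 0.1613 Ω
R_total = R_1 + R_2 + R_3 = 0.304 Ω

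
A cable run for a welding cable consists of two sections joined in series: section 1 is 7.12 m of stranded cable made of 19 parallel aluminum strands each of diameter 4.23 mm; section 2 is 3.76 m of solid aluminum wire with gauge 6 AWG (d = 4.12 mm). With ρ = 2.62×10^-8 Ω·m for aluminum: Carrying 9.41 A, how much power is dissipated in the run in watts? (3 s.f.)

Section 1: A_strand = π(2.1150e-03)² = 1.405e-05 m²; R₁ = ρL/(N·A_s) = (2.62×10^-8)(7.12)/(19×1.405e-05) = 6.986×10^-4 Ω
Section 2: A = π(4.12/2 mm)² = π(2.0600e-03 m)² = 1.333e-05 m²
R₂ = (2.62×10^-8)(3.76)/(1.333e-05) = 0.007389 Ω
R = R₁ + R₂ = 0.008088 Ω
P = I²R = (9.41)² × 0.008088 = 0.716 W

0.716 W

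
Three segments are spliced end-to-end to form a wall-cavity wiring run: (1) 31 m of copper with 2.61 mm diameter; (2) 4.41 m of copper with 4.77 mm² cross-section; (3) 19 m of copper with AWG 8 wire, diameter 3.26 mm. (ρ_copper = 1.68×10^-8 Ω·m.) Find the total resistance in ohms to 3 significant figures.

0.151 Ω

Seg 1: A = π(d/2)² = π(1.3050e-03 m)² = 5.350e-06 m²
R_1 = (1.68×10^-8)(31)/(5.350e-06) = 0.09734 Ω
Seg 2: A = 4.77 mm² = 4.770e-06 m²
R_2 = (1.68×10^-8)(4.41)/(4.770e-06) = 0.01553 Ω
Seg 3: A = π(3.26/2 mm)² = π(1.6300e-03 m)² = 8.347e-06 m²
R_3 = (1.68×10^-8)(19)/(8.347e-06) = 0.03824 Ω
R_total = R_1 + R_2 + R_3 = 0.151 Ω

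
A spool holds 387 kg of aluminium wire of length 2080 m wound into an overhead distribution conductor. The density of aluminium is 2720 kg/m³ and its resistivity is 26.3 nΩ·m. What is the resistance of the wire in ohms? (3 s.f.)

ρ = 26.3 nΩ·m = 2.63×10^-8 Ω·m
A = m/(density·L) = 387/(2720×2080) = 6.8404e-05 m²
R = ρL/A = (2.63×10^-8)(2080)/(6.8404e-05) = 0.800 Ω

0.800 Ω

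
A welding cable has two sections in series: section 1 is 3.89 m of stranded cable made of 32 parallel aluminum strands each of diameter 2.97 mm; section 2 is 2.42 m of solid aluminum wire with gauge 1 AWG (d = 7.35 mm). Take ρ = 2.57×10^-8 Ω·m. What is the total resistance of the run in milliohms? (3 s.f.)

1.92 mΩ

Section 1: A_strand = π(1.4850e-03)² = 6.928e-06 m²; R₁ = ρL/(N·A_s) = (2.57×10^-8)(3.89)/(32×6.928e-06) = 4.510×10^-4 Ω
Section 2: A = π(7.35/2 mm)² = π(3.6750e-03 m)² = 4.243e-05 m²
R₂ = (2.57×10^-8)(2.42)/(4.243e-05) = 0.001466 Ω
R = R₁ + R₂ = 1.92 mΩ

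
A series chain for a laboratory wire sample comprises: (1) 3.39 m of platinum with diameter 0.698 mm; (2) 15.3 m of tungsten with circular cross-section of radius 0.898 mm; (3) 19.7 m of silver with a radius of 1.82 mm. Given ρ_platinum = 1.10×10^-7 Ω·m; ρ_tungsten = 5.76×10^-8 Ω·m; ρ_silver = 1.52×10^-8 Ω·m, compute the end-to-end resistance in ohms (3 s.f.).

1.35 Ω

Seg 1: A = π(d/2)² = π(3.4900e-04 m)² = 3.826e-07 m²
R_1 = (1.10×10^-7)(3.39)/(3.826e-07) = 0.9745 Ω
Seg 2: A = πr² = π(8.9800e-04 m)² = 2.533e-06 m²
R_2 = (5.76×10^-8)(15.3)/(2.533e-06) = 0.3479 Ω
Seg 3: A = πr² = π(1.8200e-03 m)² = 1.041e-05 m²
R_3 = (1.52×10^-8)(19.7)/(1.041e-05) = 0.02878 Ω
R_total = R_1 + R_2 + R_3 = 1.35 Ω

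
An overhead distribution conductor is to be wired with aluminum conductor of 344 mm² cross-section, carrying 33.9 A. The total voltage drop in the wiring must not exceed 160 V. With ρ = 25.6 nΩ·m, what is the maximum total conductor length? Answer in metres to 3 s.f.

63400 m

ρ = 25.6 nΩ·m = 2.56×10^-8 Ω·m
A = 344 mm² = 3.440e-04 m²
L_max = V_max·A/(1·ρI) = (160)(3.440e-04)/(2.56×10^-8×33.9) = 63400 m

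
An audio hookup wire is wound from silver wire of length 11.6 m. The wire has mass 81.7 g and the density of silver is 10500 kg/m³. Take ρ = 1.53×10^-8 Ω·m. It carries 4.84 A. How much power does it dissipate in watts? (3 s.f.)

6.20 W

A = m/(density·L) = 0.0817/(10500×11.6) = 6.7077e-07 m²
R = ρL/A = (1.53×10^-8)(11.6)/(6.7077e-07) = 0.2646 Ω
P = I²R = (4.84)² × 0.2646 = 6.20 W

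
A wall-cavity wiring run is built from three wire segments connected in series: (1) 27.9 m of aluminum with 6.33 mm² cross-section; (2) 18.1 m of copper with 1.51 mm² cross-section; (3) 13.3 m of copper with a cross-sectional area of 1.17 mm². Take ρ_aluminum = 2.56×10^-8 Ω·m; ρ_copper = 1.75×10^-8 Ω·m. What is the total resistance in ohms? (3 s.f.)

Seg 1: A = 6.33 mm² = 6.330e-06 m²
R_1 = (2.56×10^-8)(27.9)/(6.330e-06) = 0.1128 Ω
Seg 2: A = 1.51 mm² = 1.510e-06 m²
R_2 = (1.75×10^-8)(18.1)/(1.510e-06) = 0.2098 Ω
Seg 3: A = 1.17 mm² = 1.170e-06 m²
R_3 = (1.75×10^-8)(13.3)/(1.170e-06) = 0.1989 Ω
R_total = R_1 + R_2 + R_3 = 0.522 Ω

0.522 Ω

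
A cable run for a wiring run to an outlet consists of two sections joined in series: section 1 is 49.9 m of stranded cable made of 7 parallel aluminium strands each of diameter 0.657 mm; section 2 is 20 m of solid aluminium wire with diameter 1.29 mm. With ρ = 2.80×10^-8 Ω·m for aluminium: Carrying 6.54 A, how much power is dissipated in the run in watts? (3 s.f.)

Section 1: A_strand = π(3.2850e-04)² = 3.390e-07 m²; R₁ = ρL/(N·A_s) = (2.80×10^-8)(49.9)/(7×3.390e-07) = 0.5888 Ω
Section 2: A = π(d/2)² = π(6.4500e-04 m)² = 1.307e-06 m²
R₂ = (2.80×10^-8)(20)/(1.307e-06) = 0.4285 Ω
R = R₁ + R₂ = 1.017 Ω
P = I²R = (6.54)² × 1.017 = 43.5 W

43.5 W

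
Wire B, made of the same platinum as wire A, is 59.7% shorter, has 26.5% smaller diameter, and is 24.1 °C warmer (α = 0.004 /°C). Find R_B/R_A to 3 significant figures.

0.818

R ∝ ρL/d² with ρ ∝ (1+αΔT), so R_B/R_A = (1 − 59.7/100) × (1 − 26.5/100)⁻² × (1 + 0.004×24.1)
= 0.403 × 1.851 × 1.096 = 0.818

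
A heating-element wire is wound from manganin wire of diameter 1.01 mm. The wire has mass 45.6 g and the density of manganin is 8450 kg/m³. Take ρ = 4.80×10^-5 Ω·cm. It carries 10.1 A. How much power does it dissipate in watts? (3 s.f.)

ρ = 4.80×10^-5 Ω·cm = 4.80×10^-7 Ω·m
A = π(d/2)² = π(5.0500e-04 m)² = 8.0118e-07 m²
L = m/(density·A) = 0.0456/(8450×8.0118e-07) = 6.736 m
R = ρL/A = (4.80×10^-7)(6.736)/(8.0118e-07) = 4.035 Ω
P = I²R = (10.1)² × 4.035 = 412 W

412 W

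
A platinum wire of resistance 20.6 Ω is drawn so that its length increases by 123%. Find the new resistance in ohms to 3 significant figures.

k = 1 + 123/100 = 2.23; volume constant ⇒ A' = A/k, so R' = k²R.
R' = 4.973 × 20.6 = 102 Ω

102 Ω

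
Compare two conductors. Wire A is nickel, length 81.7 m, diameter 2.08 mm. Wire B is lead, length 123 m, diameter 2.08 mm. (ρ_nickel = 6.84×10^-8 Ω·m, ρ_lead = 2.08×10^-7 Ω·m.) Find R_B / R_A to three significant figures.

R ∝ ρL/d², so R_B/R_A = (ρ_B/ρ_A) × (L_B/L_A)
= (2.08×10^-7/6.84×10^-8) × (123/81.7) = 4.58

4.58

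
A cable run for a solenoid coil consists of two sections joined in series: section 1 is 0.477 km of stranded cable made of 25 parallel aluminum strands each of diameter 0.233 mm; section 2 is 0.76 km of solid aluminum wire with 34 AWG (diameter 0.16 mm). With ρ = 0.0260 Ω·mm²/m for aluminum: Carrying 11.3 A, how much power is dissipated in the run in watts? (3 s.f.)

ρ = 0.0260 Ω·mm²/m = 2.60×10^-8 Ω·m
Section 1: A_strand = π(1.1650e-04)² = 4.264e-08 m²; R₁ = ρL/(N·A_s) = (2.60×10^-8)(477)/(25×4.264e-08) = 11.63 Ω
Section 2: A = π(0.16/2 mm)² = π(8.0000e-05 m)² = 2.011e-08 m²
R₂ = (2.60×10^-8)(760)/(2.011e-08) = 982.8 Ω
R = R₁ + R₂ = 994.4 Ω
P = I²R = (11.3)² × 994.4 = 1.27×10^5 W

1.27×10^5 W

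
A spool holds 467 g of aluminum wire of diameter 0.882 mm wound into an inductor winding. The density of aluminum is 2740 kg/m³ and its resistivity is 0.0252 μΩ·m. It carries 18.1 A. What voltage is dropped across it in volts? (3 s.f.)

208 V

ρ = 0.0252 μΩ·m = 2.52×10^-8 Ω·m
A = π(d/2)² = π(4.4100e-04 m)² = 6.1098e-07 m²
L = m/(density·A) = 0.467/(2740×6.1098e-07) = 279 m
R = ρL/A = (2.52×10^-8)(279)/(6.1098e-07) = 11.51 Ω
V = IR = 18.1 × 11.51 = 208 V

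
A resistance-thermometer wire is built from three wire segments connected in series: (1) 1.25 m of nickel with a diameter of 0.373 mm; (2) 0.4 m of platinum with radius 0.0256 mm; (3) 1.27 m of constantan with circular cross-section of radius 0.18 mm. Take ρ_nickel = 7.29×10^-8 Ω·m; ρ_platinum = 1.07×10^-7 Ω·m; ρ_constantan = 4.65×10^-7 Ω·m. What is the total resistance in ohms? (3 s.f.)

27.4 Ω

Seg 1: A = π(d/2)² = π(1.8650e-04 m)² = 1.093e-07 m²
R_1 = (7.29×10^-8)(1.25)/(1.093e-07) = 0.8339 Ω
Seg 2: A = πr² = π(2.5600e-05 m)² = 2.059e-09 m²
R_2 = (1.07×10^-7)(0.4)/(2.059e-09) = 20.79 Ω
Seg 3: A = πr² = π(1.8000e-04 m)² = 1.018e-07 m²
R_3 = (4.65×10^-7)(1.27)/(1.018e-07) = 5.802 Ω
R_total = R_1 + R_2 + R_3 = 27.4 Ω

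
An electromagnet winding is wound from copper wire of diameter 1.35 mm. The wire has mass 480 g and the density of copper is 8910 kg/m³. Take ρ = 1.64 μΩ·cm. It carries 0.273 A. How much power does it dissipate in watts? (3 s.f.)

0.0321 W

ρ = 1.64 μΩ·cm = 1.64×10^-8 Ω·m
A = π(d/2)² = π(6.7500e-04 m)² = 1.4314e-06 m²
L = m/(density·A) = 0.48/(8910×1.4314e-06) = 37.64 m
R = ρL/A = (1.64×10^-8)(37.64)/(1.4314e-06) = 0.4312 Ω
P = I²R = (0.273)² × 0.4312 = 0.0321 W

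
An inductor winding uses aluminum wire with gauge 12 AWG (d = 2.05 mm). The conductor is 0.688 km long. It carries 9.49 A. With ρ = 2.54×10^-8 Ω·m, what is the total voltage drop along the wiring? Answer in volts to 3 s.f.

A = π(2.05/2 mm)² = π(1.0250e-03 m)² = 3.301e-06 m²
R = ρL/A = (2.54×10^-8)(688)/(3.301e-06) = 5.294 Ω
V = IR = 9.49 × 5.294 = 50.2 V

50.2 V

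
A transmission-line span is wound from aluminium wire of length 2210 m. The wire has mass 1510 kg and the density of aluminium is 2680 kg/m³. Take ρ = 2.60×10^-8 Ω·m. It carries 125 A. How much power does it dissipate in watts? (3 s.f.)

3520 W

A = m/(density·L) = 1510/(2680×2210) = 2.5495e-04 m²
R = ρL/A = (2.60×10^-8)(2210)/(2.5495e-04) = 0.2254 Ω
P = I²R = (125)² × 0.2254 = 3520 W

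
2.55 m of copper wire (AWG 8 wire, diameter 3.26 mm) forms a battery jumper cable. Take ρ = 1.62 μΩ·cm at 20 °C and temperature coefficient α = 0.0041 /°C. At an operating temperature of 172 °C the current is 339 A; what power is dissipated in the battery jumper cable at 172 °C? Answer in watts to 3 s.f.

923 W

ρ = 1.62 μΩ·cm = 1.62×10^-8 Ω·m
A = π(3.26/2 mm)² = π(1.6300e-03 m)² = 8.347e-06 m²
R₍20₎ = ρL/A = (1.62×10^-8)(2.55)/(8.347e-06) = 0.004949 Ω
R₍172₎ = R₍20₎(1 + αΔT) = 0.004949 × (1 + 0.0041×152) = 0.008033 Ω
P = I²R = (339)² × 0.008033 = 923 W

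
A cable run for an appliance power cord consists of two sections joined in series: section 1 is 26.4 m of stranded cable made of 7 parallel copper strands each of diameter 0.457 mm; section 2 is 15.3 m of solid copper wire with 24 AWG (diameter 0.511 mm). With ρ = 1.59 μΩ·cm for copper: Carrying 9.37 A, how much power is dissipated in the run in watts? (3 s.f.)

136 W

ρ = 1.59 μΩ·cm = 1.59×10^-8 Ω·m
Section 1: A_strand = π(2.2850e-04)² = 1.640e-07 m²; R₁ = ρL/(N·A_s) = (1.59×10^-8)(26.4)/(7×1.640e-07) = 0.3656 Ω
Section 2: A = π(0.511/2 mm)² = π(2.5550e-04 m)² = 2.051e-07 m²
R₂ = (1.59×10^-8)(15.3)/(2.051e-07) = 1.186 Ω
R = R₁ + R₂ = 1.552 Ω
P = I²R = (9.37)² × 1.552 = 136 W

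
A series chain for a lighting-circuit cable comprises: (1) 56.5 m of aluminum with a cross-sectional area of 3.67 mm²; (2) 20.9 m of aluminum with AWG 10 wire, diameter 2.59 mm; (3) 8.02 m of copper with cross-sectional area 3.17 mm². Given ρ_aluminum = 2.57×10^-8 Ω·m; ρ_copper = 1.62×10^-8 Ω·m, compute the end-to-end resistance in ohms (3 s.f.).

Seg 1: A = 3.67 mm² = 3.670e-06 m²
R_1 = (2.57×10^-8)(56.5)/(3.670e-06) = 0.3957 Ω
Seg 2: A = π(2.59/2 mm)² = π(1.2950e-03 m)² = 5.269e-06 m²
R_2 = (2.57×10^-8)(20.9)/(5.269e-06) = 0.102 Ω
Seg 3: A = 3.17 mm² = 3.170e-06 m²
R_3 = (1.62×10^-8)(8.02)/(3.170e-06) = 0.04099 Ω
R_total = R_1 + R_2 + R_3 = 0.539 Ω

0.539 Ω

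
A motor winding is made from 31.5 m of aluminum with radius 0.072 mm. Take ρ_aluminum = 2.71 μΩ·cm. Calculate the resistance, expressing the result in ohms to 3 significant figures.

52.4 Ω

ρ = 2.71 μΩ·cm = 2.71×10^-8 Ω·m
A = πr² = π(7.2000e-05 m)² = 1.629e-08 m²
R = ρL/A = (2.71×10^-8)(31.5 m)/(1.629e-08 m²) = 52.4 Ω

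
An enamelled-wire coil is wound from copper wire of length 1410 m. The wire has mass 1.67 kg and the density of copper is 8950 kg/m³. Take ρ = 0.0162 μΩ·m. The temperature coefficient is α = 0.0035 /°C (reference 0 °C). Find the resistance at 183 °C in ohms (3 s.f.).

ρ = 0.0162 μΩ·m = 1.62×10^-8 Ω·m
A = m/(density·L) = 1.67/(8950×1410) = 1.3233e-07 m²
R = ρL/A = (1.62×10^-8)(1410)/(1.3233e-07) = 172.6 Ω
R(183 °C) = 172.6 × (1 + 0.0035×183) = 283 Ω

283 Ω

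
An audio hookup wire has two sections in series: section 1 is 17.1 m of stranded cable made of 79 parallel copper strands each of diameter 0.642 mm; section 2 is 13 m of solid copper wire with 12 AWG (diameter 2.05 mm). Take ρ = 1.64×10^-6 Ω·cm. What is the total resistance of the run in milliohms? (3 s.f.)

75.6 mΩ

ρ = 1.64×10^-6 Ω·cm = 1.64×10^-8 Ω·m
Section 1: A_strand = π(3.2100e-04)² = 3.237e-07 m²; R₁ = ρL/(N·A_s) = (1.64×10^-8)(17.1)/(79×3.237e-07) = 0.01097 Ω
Section 2: A = π(2.05/2 mm)² = π(1.0250e-03 m)² = 3.301e-06 m²
R₂ = (1.64×10^-8)(13)/(3.301e-06) = 0.06459 Ω
R = R₁ + R₂ = 75.6 mΩ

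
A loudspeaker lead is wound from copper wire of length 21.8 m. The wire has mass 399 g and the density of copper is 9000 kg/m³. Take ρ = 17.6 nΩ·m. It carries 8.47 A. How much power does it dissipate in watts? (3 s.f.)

13.5 W

ρ = 17.6 nΩ·m = 1.76×10^-8 Ω·m
A = m/(density·L) = 0.399/(9000×21.8) = 2.0336e-06 m²
R = ρL/A = (1.76×10^-8)(21.8)/(2.0336e-06) = 0.1887 Ω
P = I²R = (8.47)² × 0.1887 = 13.5 W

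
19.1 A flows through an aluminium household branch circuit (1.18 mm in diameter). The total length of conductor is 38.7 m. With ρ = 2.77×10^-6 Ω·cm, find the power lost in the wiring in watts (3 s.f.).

ρ = 2.77×10^-6 Ω·cm = 2.77×10^-8 Ω·m
A = π(d/2)² = π(5.9000e-04 m)² = 1.094e-06 m²
R = ρL/A = (2.77×10^-8)(38.7)/(1.094e-06) = 0.9802 Ω
P = I²R = (19.1)² × 0.9802 = 358 W

358 W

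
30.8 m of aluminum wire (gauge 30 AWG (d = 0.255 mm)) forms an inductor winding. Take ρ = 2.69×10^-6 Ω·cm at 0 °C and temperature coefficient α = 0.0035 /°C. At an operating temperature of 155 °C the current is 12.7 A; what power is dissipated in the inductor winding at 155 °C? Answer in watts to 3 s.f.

4040 W

ρ = 2.69×10^-6 Ω·cm = 2.69×10^-8 Ω·m
A = π(0.255/2 mm)² = π(1.2750e-04 m)² = 5.107e-08 m²
R₍0₎ = ρL/A = (2.69×10^-8)(30.8)/(5.107e-08) = 16.22 Ω
R₍155₎ = R₍0₎(1 + αΔT) = 16.22 × (1 + 0.0035×155) = 25.02 Ω
P = I²R = (12.7)² × 25.02 = 4040 W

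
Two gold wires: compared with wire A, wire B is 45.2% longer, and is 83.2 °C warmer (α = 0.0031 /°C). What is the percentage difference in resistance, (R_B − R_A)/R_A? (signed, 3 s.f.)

82.6%

R ∝ ρL/d² with ρ ∝ (1+αΔT), so R_B/R_A = (1 + 45.2/100) × (1 + 0.0031×83.2)
= 1.452 × 1.258 = 1.827
(R_B − R_A)/R_A = 1.827 − 1 = 82.6%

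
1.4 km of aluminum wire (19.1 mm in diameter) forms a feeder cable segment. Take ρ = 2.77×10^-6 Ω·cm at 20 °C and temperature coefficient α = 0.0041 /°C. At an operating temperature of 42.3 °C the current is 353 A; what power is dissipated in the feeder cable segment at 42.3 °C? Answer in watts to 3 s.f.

18400 W

ρ = 2.77×10^-6 Ω·cm = 2.77×10^-8 Ω·m
A = π(d/2)² = π(9.5500e-03 m)² = 2.865e-04 m²
R₍20₎ = ρL/A = (2.77×10^-8)(1400)/(2.865e-04) = 0.1353 Ω
R₍42.3₎ = R₍20₎(1 + αΔT) = 0.1353 × (1 + 0.0041×22.3) = 0.1477 Ω
P = I²R = (353)² × 0.1477 = 18400 W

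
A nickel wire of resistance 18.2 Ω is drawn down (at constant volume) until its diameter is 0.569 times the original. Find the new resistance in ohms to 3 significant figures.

Volume constant ⇒ L' = L/r² with r = 0.569. R' = ρL'/A' = ρ(L/r²)/(πr²d₀²/4) = R/r⁴.
R' = 9.54 × 18.2 = 174 Ω

174 Ω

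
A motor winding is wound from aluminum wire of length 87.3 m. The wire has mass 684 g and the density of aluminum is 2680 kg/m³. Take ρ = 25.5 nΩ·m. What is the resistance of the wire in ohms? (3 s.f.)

0.761 Ω

ρ = 25.5 nΩ·m = 2.55×10^-8 Ω·m
A = m/(density·L) = 0.684/(2680×87.3) = 2.9235e-06 m²
R = ρL/A = (2.55×10^-8)(87.3)/(2.9235e-06) = 0.761 Ω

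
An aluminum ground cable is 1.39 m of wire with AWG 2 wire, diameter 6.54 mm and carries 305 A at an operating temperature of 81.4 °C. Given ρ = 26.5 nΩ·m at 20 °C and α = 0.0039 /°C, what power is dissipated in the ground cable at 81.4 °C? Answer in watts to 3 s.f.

ρ = 26.5 nΩ·m = 2.65×10^-8 Ω·m
A = π(6.54/2 mm)² = π(3.2700e-03 m)² = 3.359e-05 m²
R₍20₎ = ρL/A = (2.65×10^-8)(1.39)/(3.359e-05) = 0.001097 Ω
R₍81.4₎ = R₍20₎(1 + αΔT) = 0.001097 × (1 + 0.0039×61.4) = 0.001359 Ω
P = I²R = (305)² × 0.001359 = 126 W

126 W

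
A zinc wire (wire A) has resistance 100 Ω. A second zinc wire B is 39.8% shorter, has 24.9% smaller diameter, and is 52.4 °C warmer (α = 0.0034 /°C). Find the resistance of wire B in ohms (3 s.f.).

R ∝ ρL/d² with ρ ∝ (1+αΔT), so R_B/R_A = (1 − 39.8/100) × (1 − 24.9/100)⁻² × (1 + 0.0034×52.4)
= 0.602 × 1.773 × 1.178 = 1.258
R_B = 1.258 × 100 = 126 Ω

126 Ω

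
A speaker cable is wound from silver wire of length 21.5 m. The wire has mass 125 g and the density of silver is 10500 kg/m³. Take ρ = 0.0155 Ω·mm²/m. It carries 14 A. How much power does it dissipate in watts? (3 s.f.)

118 W

ρ = 0.0155 Ω·mm²/m = 1.55×10^-8 Ω·m
A = m/(density·L) = 0.125/(10500×21.5) = 5.5371e-07 m²
R = ρL/A = (1.55×10^-8)(21.5)/(5.5371e-07) = 0.6018 Ω
P = I²R = (14)² × 0.6018 = 118 W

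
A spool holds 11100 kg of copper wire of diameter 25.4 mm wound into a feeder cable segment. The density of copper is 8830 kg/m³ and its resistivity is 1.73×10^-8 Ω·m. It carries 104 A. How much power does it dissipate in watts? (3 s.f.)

A = π(d/2)² = π(1.2700e-02 m)² = 5.0671e-04 m²
L = m/(density·A) = 11100/(8830×5.0671e-04) = 2481 m
R = ρL/A = (1.73×10^-8)(2481)/(5.0671e-04) = 0.0847 Ω
P = I²R = (104)² × 0.0847 = 916 W

916 W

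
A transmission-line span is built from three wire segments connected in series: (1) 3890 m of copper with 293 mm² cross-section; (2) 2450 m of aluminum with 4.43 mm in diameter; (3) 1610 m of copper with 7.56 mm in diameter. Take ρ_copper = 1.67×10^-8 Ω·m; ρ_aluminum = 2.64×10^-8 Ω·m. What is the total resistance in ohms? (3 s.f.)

Seg 1: A = 293 mm² = 2.930e-04 m²
R_1 = (1.67×10^-8)(3890)/(2.930e-04) = 0.2217 Ω
Seg 2: A = π(d/2)² = π(2.2150e-03 m)² = 1.541e-05 m²
R_2 = (2.64×10^-8)(2450)/(1.541e-05) = 4.196 Ω
Seg 3: A = π(d/2)² = π(3.7800e-03 m)² = 4.489e-05 m²
R_3 = (1.67×10^-8)(1610)/(4.489e-05) = 0.599 Ω
R_total = R_1 + R_2 + R_3 = 5.02 Ω

5.02 Ω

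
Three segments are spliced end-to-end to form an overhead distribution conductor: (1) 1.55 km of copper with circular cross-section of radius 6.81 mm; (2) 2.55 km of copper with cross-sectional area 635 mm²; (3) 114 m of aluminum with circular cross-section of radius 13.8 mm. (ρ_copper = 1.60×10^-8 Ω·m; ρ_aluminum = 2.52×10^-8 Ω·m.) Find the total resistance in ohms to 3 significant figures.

Seg 1: A = πr² = π(6.8100e-03 m)² = 1.457e-04 m²
R_1 = (1.60×10^-8)(1550)/(1.457e-04) = 0.1702 Ω
Seg 2: A = 635 mm² = 6.350e-04 m²
R_2 = (1.60×10^-8)(2550)/(6.350e-04) = 0.06425 Ω
Seg 3: A = πr² = π(1.3800e-02 m)² = 5.983e-04 m²
R_3 = (2.52×10^-8)(114)/(5.983e-04) = 0.004802 Ω
R_total = R_1 + R_2 + R_3 = 0.239 Ω

0.239 Ω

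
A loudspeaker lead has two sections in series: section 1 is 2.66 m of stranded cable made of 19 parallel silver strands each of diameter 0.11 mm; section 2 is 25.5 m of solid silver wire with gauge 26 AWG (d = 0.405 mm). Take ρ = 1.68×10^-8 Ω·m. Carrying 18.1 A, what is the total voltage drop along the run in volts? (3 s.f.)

Section 1: A_strand = π(5.5000e-05)² = 9.503e-09 m²; R₁ = ρL/(N·A_s) = (1.68×10^-8)(2.66)/(19×9.503e-09) = 0.2475 Ω
Section 2: A = π(0.405/2 mm)² = π(2.0250e-04 m)² = 1.288e-07 m²
R₂ = (1.68×10^-8)(25.5)/(1.288e-07) = 3.325 Ω
R = R₁ + R₂ = 3.573 Ω
V = IR = 18.1 × 3.573 = 64.7 V

64.7 V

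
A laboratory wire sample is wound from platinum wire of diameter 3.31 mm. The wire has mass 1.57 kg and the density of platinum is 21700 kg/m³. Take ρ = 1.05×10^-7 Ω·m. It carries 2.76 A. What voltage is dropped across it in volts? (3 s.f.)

0.283 V

A = π(d/2)² = π(1.6550e-03 m)² = 8.6049e-06 m²
L = m/(density·A) = 1.57/(21700×8.6049e-06) = 8.408 m
R = ρL/A = (1.05×10^-7)(8.408)/(8.6049e-06) = 0.1026 Ω
V = IR = 2.76 × 0.1026 = 0.283 V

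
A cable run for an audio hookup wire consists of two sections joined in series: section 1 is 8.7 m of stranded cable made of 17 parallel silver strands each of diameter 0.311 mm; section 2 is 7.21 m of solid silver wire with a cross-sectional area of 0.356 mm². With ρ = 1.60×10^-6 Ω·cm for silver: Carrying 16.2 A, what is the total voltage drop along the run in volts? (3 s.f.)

ρ = 1.60×10^-6 Ω·cm = 1.60×10^-8 Ω·m
Section 1: A_strand = π(1.5550e-04)² = 7.596e-08 m²; R₁ = ρL/(N·A_s) = (1.60×10^-8)(8.7)/(17×7.596e-08) = 0.1078 Ω
Section 2: A = 0.356 mm² = 3.560e-07 m²
R₂ = (1.60×10^-8)(7.21)/(3.560e-07) = 0.324 Ω
R = R₁ + R₂ = 0.4318 Ω
V = IR = 16.2 × 0.4318 = 7.00 V

7.00 V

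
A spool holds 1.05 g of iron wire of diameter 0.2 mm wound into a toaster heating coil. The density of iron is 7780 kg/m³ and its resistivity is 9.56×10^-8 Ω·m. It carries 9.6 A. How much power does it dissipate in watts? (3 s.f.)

A = π(d/2)² = π(1.0000e-04 m)² = 3.1416e-08 m²
L = m/(density·A) = 0.00105/(7780×3.1416e-08) = 4.296 m
R = ρL/A = (9.56×10^-8)(4.296)/(3.1416e-08) = 13.07 Ω
P = I²R = (9.6)² × 13.07 = 1200 W

1200 W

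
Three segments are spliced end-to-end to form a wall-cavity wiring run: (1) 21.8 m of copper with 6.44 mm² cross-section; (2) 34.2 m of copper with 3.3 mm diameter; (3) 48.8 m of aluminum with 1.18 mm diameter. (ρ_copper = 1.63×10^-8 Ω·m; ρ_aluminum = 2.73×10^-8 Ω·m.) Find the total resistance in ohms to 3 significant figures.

1.34 Ω

Seg 1: A = 6.44 mm² = 6.440e-06 m²
R_1 = (1.63×10^-8)(21.8)/(6.440e-06) = 0.05518 Ω
Seg 2: A = π(d/2)² = π(1.6500e-03 m)² = 8.553e-06 m²
R_2 = (1.63×10^-8)(34.2)/(8.553e-06) = 0.06518 Ω
Seg 3: A = π(d/2)² = π(5.9000e-04 m)² = 1.094e-06 m²
R_3 = (2.73×10^-8)(48.8)/(1.094e-06) = 1.218 Ω
R_total = R_1 + R_2 + R_3 = 1.34 Ω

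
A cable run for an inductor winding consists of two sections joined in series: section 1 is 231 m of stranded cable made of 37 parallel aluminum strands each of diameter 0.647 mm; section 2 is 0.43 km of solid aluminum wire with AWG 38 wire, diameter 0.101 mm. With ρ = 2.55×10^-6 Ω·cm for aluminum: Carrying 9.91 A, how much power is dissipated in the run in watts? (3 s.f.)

ρ = 2.55×10^-6 Ω·cm = 2.55×10^-8 Ω·m
Section 1: A_strand = π(3.2350e-04)² = 3.288e-07 m²; R₁ = ρL/(N·A_s) = (2.55×10^-8)(231)/(37×3.288e-07) = 0.4842 Ω
Section 2: A = π(0.101/2 mm)² = π(5.0500e-05 m)² = 8.012e-09 m²
R₂ = (2.55×10^-8)(430)/(8.012e-09) = 1369 Ω
R = R₁ + R₂ = 1369 Ω
P = I²R = (9.91)² × 1369 = 1.34×10^5 W

1.34×10^5 W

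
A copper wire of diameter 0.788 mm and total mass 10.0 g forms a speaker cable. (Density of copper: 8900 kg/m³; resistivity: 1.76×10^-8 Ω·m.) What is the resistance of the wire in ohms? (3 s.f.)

0.0831 Ω

A = π(d/2)² = π(3.9400e-04 m)² = 4.8769e-07 m²
L = m/(density·A) = 0.01/(8900×4.8769e-07) = 2.304 m
R = ρL/A = (1.76×10^-8)(2.304)/(4.8769e-07) = 0.0831 Ω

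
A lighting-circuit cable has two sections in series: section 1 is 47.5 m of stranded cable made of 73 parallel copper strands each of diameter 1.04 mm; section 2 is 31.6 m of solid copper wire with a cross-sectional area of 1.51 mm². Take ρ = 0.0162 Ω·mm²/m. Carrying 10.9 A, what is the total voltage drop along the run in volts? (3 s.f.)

ρ = 0.0162 Ω·mm²/m = 1.62×10^-8 Ω·m
Section 1: A_strand = π(5.2000e-04)² = 8.495e-07 m²; R₁ = ρL/(N·A_s) = (1.62×10^-8)(47.5)/(73×8.495e-07) = 0.01241 Ω
Section 2: A = 1.51 mm² = 1.510e-06 m²
R₂ = (1.62×10^-8)(31.6)/(1.510e-06) = 0.339 Ω
R = R₁ + R₂ = 0.3514 Ω
V = IR = 10.9 × 0.3514 = 3.83 V

3.83 V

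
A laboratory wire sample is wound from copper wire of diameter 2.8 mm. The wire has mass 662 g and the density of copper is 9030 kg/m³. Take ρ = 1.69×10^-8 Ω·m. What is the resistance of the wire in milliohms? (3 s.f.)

32.7 mΩ

A = π(d/2)² = π(1.4000e-03 m)² = 6.1575e-06 m²
L = m/(density·A) = 0.662/(9030×6.1575e-06) = 11.91 m
R = ρL/A = (1.69×10^-8)(11.91)/(6.1575e-06) = 32.7 mΩ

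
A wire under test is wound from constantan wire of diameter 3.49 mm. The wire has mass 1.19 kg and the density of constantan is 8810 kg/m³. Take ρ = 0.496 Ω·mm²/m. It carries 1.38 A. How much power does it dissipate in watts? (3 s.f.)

ρ = 0.496 Ω·mm²/m = 4.96×10^-7 Ω·m
A = π(d/2)² = π(1.7450e-03 m)² = 9.5662e-06 m²
L = m/(density·A) = 1.19/(8810×9.5662e-06) = 14.12 m
R = ρL/A = (4.96×10^-7)(14.12)/(9.5662e-06) = 0.7321 Ω
P = I²R = (1.38)² × 0.7321 = 1.39 W

1.39 W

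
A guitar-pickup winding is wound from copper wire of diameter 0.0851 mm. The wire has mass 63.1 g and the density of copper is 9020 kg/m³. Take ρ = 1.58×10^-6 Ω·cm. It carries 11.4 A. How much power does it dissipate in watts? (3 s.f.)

4.44×10^5 W

ρ = 1.58×10^-6 Ω·cm = 1.58×10^-8 Ω·m
A = π(d/2)² = π(4.2550e-05 m)² = 5.6879e-09 m²
L = m/(density·A) = 0.0631/(9020×5.6879e-09) = 1230 m
R = ρL/A = (1.58×10^-8)(1230)/(5.6879e-09) = 3417 Ω
P = I²R = (11.4)² × 3417 = 4.44×10^5 W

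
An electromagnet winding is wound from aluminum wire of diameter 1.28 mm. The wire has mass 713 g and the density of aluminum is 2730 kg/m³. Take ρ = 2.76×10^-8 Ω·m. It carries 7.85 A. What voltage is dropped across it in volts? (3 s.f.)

34.2 V

A = π(d/2)² = π(6.4000e-04 m)² = 1.2868e-06 m²
L = m/(density·A) = 0.713/(2730×1.2868e-06) = 203 m
R = ρL/A = (2.76×10^-8)(203)/(1.2868e-06) = 4.353 Ω
V = IR = 7.85 × 4.353 = 34.2 V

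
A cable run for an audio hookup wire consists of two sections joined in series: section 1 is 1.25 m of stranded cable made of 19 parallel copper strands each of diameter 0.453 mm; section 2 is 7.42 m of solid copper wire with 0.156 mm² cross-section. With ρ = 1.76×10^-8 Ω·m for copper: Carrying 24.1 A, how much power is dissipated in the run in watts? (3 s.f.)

Section 1: A_strand = π(2.2650e-04)² = 1.612e-07 m²; R₁ = ρL/(N·A_s) = (1.76×10^-8)(1.25)/(19×1.612e-07) = 0.007184 Ω
Section 2: A = 0.156 mm² = 1.560e-07 m²
R₂ = (1.76×10^-8)(7.42)/(1.560e-07) = 0.8371 Ω
R = R₁ + R₂ = 0.8443 Ω
P = I²R = (24.1)² × 0.8443 = 490 W

490 W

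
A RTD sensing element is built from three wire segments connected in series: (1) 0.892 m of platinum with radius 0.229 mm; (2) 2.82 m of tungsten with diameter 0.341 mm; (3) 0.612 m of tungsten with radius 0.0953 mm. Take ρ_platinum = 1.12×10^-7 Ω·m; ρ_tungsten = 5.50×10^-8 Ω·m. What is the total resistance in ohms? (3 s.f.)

Seg 1: A = πr² = π(2.2900e-04 m)² = 1.647e-07 m²
R_1 = (1.12×10^-7)(0.892)/(1.647e-07) = 0.6064 Ω
Seg 2: A = π(d/2)² = π(1.7050e-04 m)² = 9.133e-08 m²
R_2 = (5.50×10^-8)(2.82)/(9.133e-08) = 1.698 Ω
Seg 3: A = πr² = π(9.5300e-05 m)² = 2.853e-08 m²
R_3 = (5.50×10^-8)(0.612)/(2.853e-08) = 1.18 Ω
R_total = R_1 + R_2 + R_3 = 3.48 Ω

3.48 Ω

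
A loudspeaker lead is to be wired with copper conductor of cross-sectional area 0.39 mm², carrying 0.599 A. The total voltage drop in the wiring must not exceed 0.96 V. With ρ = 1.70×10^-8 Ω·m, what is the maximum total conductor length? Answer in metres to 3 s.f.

36.8 m

A = 0.39 mm² = 3.900e-07 m²
L_max = V_max·A/(1·ρI) = (0.96)(3.900e-07)/(1.70×10^-8×0.599) = 36.8 m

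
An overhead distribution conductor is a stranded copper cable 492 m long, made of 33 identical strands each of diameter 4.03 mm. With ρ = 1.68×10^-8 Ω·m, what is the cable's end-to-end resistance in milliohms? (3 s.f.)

A_strand = π(2.0150e-03 m)² = 1.276e-05 m²
R_strand = ρL/A = (1.68×10^-8)(492)/(1.276e-05) = 0.648 Ω
R_total = R_strand/N = 0.648/33 = 19.6 mΩ

19.6 mΩ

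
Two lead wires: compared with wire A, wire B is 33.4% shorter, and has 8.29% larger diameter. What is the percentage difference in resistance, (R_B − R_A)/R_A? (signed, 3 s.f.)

-43.2%

R ∝ L/d², so R_B/R_A = (1 − 33.4/100) × (1 + 8.29/100)⁻²
= 0.666 × 0.8528 = 0.5679
(R_B − R_A)/R_A = 0.5679 − 1 = -43.2%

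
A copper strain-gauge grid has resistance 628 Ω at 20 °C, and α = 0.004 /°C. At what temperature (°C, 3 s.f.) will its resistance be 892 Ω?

R = R₀(1 + α(T − T₀)) ⇒ T = T₀ + (R/R₀ − 1)/α
T = 20 + (892/628 − 1)/0.004 = 20 + (0.4204)/0.004 = 125 °C

125 °C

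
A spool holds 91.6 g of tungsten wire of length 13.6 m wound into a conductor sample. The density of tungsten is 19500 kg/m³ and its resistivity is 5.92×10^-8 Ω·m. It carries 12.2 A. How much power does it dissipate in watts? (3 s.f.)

A = m/(density·L) = 0.0916/(19500×13.6) = 3.4540e-07 m²
R = ρL/A = (5.92×10^-8)(13.6)/(3.4540e-07) = 2.331 Ω
P = I²R = (12.2)² × 2.331 = 347 W

347 W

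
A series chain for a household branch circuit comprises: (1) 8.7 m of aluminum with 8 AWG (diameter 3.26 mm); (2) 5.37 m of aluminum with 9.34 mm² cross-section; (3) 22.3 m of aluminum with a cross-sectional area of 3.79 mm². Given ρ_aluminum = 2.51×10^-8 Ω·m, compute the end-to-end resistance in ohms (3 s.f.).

Seg 1: A = π(3.26/2 mm)² = π(1.6300e-03 m)² = 8.347e-06 m²
R_1 = (2.51×10^-8)(8.7)/(8.347e-06) = 0.02616 Ω
Seg 2: A = 9.34 mm² = 9.340e-06 m²
R_2 = (2.51×10^-8)(5.37)/(9.340e-06) = 0.01443 Ω
Seg 3: A = 3.79 mm² = 3.790e-06 m²
R_3 = (2.51×10^-8)(22.3)/(3.790e-06) = 0.1477 Ω
R_total = R_1 + R_2 + R_3 = 0.188 Ω

0.188 Ω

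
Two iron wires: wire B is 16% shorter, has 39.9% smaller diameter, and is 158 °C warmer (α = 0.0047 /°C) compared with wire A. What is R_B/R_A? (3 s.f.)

4.05

R ∝ ρL/d² with ρ ∝ (1+αΔT), so R_B/R_A = (1 − 16/100) × (1 − 39.9/100)⁻² × (1 + 0.0047×158)
= 0.84 × 2.768 × 1.743 = 4.05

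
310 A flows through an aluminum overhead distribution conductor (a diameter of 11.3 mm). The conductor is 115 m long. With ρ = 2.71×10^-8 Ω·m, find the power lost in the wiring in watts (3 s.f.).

A = π(d/2)² = π(5.6500e-03 m)² = 1.003e-04 m²
R = ρL/A = (2.71×10^-8)(115)/(1.003e-04) = 0.03108 Ω
P = I²R = (310)² × 0.03108 = 2990 W

2990 W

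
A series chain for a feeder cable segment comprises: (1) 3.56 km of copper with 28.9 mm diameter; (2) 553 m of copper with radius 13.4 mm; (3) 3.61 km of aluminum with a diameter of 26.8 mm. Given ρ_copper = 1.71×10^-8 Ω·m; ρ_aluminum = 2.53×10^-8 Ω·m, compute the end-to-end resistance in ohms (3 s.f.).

0.271 Ω

Seg 1: A = π(d/2)² = π(1.4450e-02 m)² = 6.560e-04 m²
R_1 = (1.71×10^-8)(3560)/(6.560e-04) = 0.0928 Ω
Seg 2: A = πr² = π(1.3400e-02 m)² = 5.641e-04 m²
R_2 = (1.71×10^-8)(553)/(5.641e-04) = 0.01676 Ω
Seg 3: A = π(d/2)² = π(1.3400e-02 m)² = 5.641e-04 m²
R_3 = (2.53×10^-8)(3610)/(5.641e-04) = 0.1619 Ω
R_total = R_1 + R_2 + R_3 = 0.271 Ω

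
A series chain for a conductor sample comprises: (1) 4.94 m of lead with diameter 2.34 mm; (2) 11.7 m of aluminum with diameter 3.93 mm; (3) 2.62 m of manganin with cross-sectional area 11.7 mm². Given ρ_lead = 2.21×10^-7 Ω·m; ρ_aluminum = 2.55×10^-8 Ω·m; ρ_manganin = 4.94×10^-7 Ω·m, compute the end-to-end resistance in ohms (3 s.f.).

0.389 Ω

Seg 1: A = π(d/2)² = π(1.1700e-03 m)² = 4.301e-06 m²
R_1 = (2.21×10^-7)(4.94)/(4.301e-06) = 0.2539 Ω
Seg 2: A = π(d/2)² = π(1.9650e-03 m)² = 1.213e-05 m²
R_2 = (2.55×10^-8)(11.7)/(1.213e-05) = 0.0246 Ω
Seg 3: A = 11.7 mm² = 1.170e-05 m²
R_3 = (4.94×10^-7)(2.62)/(1.170e-05) = 0.1106 Ω
R_total = R_1 + R_2 + R_3 = 0.389 Ω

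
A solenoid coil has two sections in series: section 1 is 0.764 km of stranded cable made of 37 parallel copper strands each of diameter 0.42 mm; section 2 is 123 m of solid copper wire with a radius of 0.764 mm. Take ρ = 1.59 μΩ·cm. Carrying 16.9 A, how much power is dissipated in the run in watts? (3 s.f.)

ρ = 1.59 μΩ·cm = 1.59×10^-8 Ω·m
Section 1: A_strand = π(2.1000e-04)² = 1.385e-07 m²; R₁ = ρL/(N·A_s) = (1.59×10^-8)(764)/(37×1.385e-07) = 2.37 Ω
Section 2: A = πr² = π(7.6400e-04 m)² = 1.834e-06 m²
R₂ = (1.59×10^-8)(123)/(1.834e-06) = 1.067 Ω
R = R₁ + R₂ = 3.436 Ω
P = I²R = (16.9)² × 3.436 = 981 W

981 W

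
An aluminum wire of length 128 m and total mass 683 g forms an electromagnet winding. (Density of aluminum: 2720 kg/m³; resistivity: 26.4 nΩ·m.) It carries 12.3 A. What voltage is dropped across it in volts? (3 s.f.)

21.2 V

ρ = 26.4 nΩ·m = 2.64×10^-8 Ω·m
A = m/(density·L) = 0.683/(2720×128) = 1.9617e-06 m²
R = ρL/A = (2.64×10^-8)(128)/(1.9617e-06) = 1.723 Ω
V = IR = 12.3 × 1.723 = 21.2 V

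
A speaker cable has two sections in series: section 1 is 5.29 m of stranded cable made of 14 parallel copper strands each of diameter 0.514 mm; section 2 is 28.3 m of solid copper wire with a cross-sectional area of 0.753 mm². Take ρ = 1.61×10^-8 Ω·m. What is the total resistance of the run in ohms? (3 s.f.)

0.634 Ω

Section 1: A_strand = π(2.5700e-04)² = 2.075e-07 m²; R₁ = ρL/(N·A_s) = (1.61×10^-8)(5.29)/(14×2.075e-07) = 0.02932 Ω
Section 2: A = 0.753 mm² = 7.530e-07 m²
R₂ = (1.61×10^-8)(28.3)/(7.530e-07) = 0.6051 Ω
R = R₁ + R₂ = 0.634 Ω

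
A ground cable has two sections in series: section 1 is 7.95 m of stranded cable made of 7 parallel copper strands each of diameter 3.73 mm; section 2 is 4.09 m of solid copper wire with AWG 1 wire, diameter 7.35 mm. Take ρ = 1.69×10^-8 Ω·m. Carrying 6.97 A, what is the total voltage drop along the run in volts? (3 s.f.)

0.0236 V

Section 1: A_strand = π(1.8650e-03)² = 1.093e-05 m²; R₁ = ρL/(N·A_s) = (1.69×10^-8)(7.95)/(7×1.093e-05) = 0.001757 Ω
Section 2: A = π(7.35/2 mm)² = π(3.6750e-03 m)² = 4.243e-05 m²
R₂ = (1.69×10^-8)(4.09)/(4.243e-05) = 0.001629 Ω
R = R₁ + R₂ = 0.003386 Ω
V = IR = 6.97 × 0.003386 = 0.0236 V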